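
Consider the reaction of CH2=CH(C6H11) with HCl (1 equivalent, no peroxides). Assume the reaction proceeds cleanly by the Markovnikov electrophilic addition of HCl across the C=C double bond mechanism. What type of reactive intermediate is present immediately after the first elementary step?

secondary carbocation

Step 1: The π electrons of the C=C bond attack a proton of HCl; Markovnikov addition places the new C–H on the less-substituted alkene carbon, so the positive charge ends up on the more-substituted carbon — a secondary carbocation. The H–Cl bond breaks heterolytically, releasing Cl⁻.
After step 1 the species present is a secondary carbocation.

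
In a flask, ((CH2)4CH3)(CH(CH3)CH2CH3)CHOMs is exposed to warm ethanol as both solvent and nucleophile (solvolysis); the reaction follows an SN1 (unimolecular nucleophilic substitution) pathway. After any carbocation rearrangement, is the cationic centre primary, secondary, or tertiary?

tertiary

Step 1: Unassisted departure of MsO⁻ (taking the C–O bonding pair) generates a secondary carbocation.
Step 2: Carbocation rearrangement: a 1,2-hydride shift from the adjacent sec-butyl carbon converts the initially-formed secondary cation into the more stable tertiary cation.
The cation rearranges from secondary to tertiary via a 1,2-hydride shift from the adjacent sec-butyl carbon; the tertiary cation is what reacts next.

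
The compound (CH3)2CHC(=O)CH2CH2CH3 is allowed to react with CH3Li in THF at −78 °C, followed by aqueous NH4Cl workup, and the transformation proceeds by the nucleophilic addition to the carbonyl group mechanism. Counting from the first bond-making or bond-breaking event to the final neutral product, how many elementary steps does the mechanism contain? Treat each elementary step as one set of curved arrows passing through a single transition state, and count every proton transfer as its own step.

Step 1: Nucleophilic addition: the carbanion-like carbon of CH3Li adds to the carbonyl carbon, pushing the π(C=O) electron pair onto oxygen and giving a tetrahedral alkoxide.
Step 2: On aqueous NH4Cl workup the alkoxide oxygen is protonated, giving an alcohol.
Total: 2 elementary steps.

2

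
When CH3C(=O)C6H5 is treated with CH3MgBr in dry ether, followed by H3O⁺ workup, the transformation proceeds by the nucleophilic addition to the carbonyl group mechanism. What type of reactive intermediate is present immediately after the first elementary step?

tetrahedral alkoxide intermediate

Step 1: Nucleophilic addition: the carbanion-like carbon of CH3MgBr adds to the carbonyl carbon, pushing the π(C=O) electron pair onto oxygen and giving a tetrahedral alkoxide.
After step 1 the species present is a tetrahedral alkoxide intermediate.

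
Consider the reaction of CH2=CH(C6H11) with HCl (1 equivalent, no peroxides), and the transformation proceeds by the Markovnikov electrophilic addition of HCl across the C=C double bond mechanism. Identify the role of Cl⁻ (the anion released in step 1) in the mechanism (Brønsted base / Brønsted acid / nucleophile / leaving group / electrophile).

nucleophile

Step 3: Cl⁻ captures the cation: a lone pair on Cl⁻ fills the empty p orbital, producing the alkyl halide product.
Cl⁻ (the anion released in step 1) donates an electron pair to form a new σ-bond to carbon — it is the nucleophile.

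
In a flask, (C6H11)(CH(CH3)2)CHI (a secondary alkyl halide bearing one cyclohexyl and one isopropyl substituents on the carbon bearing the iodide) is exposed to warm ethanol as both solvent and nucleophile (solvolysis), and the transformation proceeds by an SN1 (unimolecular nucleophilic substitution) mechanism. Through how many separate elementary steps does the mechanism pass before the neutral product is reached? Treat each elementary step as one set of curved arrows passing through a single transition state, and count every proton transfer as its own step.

Step 1: Unassisted departure of I⁻ (taking the C–I bonding pair) generates a secondary carbocation.
Step 2: A 1,2-hydride shift from the adjacent cyclohexyl carbon moves the positive charge from the secondary centre to an adjacent carbon, generating a more stable tertiary carbocation.
Step 3: Nucleophilic capture: the oxygen of CH3CH2OH bonds to the cationic carbon, producing an oxonium-ion intermediate.
Step 4: A second solvent molecule removes the proton on oxygen, giving the neutral ether product.
Total: 4 elementary steps.

4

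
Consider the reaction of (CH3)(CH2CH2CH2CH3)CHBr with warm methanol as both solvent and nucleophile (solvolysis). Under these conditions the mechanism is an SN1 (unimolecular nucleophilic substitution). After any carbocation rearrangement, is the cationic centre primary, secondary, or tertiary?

secondary

Step 1: Ionisation: the C–Br σ-bond cleaves heterolytically; both bonding electrons depart with Br⁻, leaving a secondary carbocation at the α-carbon.
No single 1,2-shift to an adjacent carbon would give a more-substituted cation, so no rearrangement occurs.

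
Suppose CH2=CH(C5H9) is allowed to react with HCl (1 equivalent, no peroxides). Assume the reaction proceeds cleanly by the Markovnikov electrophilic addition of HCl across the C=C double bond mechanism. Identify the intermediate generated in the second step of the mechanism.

tertiary carbocation

Step 1: Electrophilic addition begins with the π(C=C) electrons forming a bond to the proton of HCl. Following Markovnikov's rule, the resulting cation is secondary. The H–Cl bond breaks heterolytically, releasing Cl⁻.
Step 2: A 1,2-hydride shift from the adjacent cyclopentyl carbon moves the positive charge from the secondary centre to an adjacent carbon, generating a more stable tertiary carbocation.
After step 2 the species present is a tertiary carbocation.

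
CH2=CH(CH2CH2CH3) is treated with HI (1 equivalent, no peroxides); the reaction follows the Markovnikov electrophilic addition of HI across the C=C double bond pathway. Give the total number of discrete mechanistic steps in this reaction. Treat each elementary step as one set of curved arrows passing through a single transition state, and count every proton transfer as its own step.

2

Step 1: Electrophilic addition begins with the π(C=C) electrons forming a bond to the proton of HI. Following Markovnikov's rule, the resulting cation is secondary. The H–I bond breaks heterolytically, releasing I⁻.
(No 1,2-shift: no single shift to an adjacent carbon would give a more stable cation.)
Step 2: The I⁻ anion donates a lone pair to the carbocation, forming the new C–I σ-bond and giving the neutral alkyl halide.
Total: 2 elementary steps.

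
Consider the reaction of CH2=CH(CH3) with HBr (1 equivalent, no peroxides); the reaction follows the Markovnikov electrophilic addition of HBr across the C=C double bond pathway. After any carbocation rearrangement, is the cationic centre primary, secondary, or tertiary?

secondary

Step 1: Electrophilic addition begins with the π(C=C) electrons forming a bond to the proton of HBr. Following Markovnikov's rule, the resulting cation is secondary. The H–Br bond breaks heterolytically, releasing Br⁻.
No single 1,2-shift to an adjacent carbon would give a more-substituted cation, so no rearrangement occurs.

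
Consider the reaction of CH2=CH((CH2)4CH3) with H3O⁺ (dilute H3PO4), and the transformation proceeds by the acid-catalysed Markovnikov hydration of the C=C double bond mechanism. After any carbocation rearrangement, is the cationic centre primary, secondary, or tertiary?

Step 1: Electrophilic addition begins with the π(C=C) electrons forming a bond to the proton of H3O⁺. Following Markovnikov's rule, the resulting cation is secondary. H2O is released.
No single 1,2-shift to an adjacent carbon would give a more-substituted cation, so no rearrangement occurs.

secondary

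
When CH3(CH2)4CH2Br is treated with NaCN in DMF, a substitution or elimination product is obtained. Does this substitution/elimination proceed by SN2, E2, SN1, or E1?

Conditions: a primary substrate with a strong nucleophile in the polar aprotic solvent DMF.
These conditions are the textbook signature of the SN2 pathway.
An unhindered substrate with a strong nucleophile in a polar aprotic solvent favours one-step backside displacement.

SN2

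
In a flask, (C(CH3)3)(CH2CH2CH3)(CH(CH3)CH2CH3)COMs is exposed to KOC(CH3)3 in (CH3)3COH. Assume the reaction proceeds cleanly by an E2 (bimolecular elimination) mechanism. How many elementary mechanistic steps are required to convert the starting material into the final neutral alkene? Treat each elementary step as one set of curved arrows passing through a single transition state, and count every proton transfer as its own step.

Step 1: In one step, (CH3)3CO⁻ pulls off a β-proton, the C–O bond cleaves, and a C=C double bond forms between the α- and β-carbons (E2, anti elimination).
Total: 1 elementary step.

1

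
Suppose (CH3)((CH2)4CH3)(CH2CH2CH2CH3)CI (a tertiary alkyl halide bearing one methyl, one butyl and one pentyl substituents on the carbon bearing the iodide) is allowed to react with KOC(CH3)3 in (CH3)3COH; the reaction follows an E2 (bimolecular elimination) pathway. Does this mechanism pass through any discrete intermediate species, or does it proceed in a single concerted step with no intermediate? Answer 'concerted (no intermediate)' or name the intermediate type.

The strong base (CH3)3CO⁻ removes a β-hydrogen; in the same concerted event the electrons of the breaking C–H bond form the new π(C=C) bond and the C–I σ-bond breaks, expelling I⁻. Anti-periplanar geometry; one transition state.
All bond changes occur in one transition state; no discrete intermediate is formed.

concerted (no intermediate)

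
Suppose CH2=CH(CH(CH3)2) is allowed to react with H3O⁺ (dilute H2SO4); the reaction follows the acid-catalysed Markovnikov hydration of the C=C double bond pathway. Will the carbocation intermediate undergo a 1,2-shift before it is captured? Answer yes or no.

yes

The first-formed carbocation is secondary.
The adjacent isopropyl carbon already bears 2 other carbon substituents and has a hydrogen to migrate; after a 1,2-hydride shift from that carbon the positive charge sits on a tertiary centre.
Tertiary is more stable than secondary, so the shift occurs.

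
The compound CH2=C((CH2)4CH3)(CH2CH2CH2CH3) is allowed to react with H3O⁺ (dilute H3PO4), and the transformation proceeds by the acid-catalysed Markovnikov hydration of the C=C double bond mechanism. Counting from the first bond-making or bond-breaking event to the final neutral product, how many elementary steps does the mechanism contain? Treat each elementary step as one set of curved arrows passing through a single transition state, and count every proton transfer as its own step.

3

Step 1: Electrophilic addition begins with the π(C=C) electrons forming a bond to the proton of H3O⁺. Following Markovnikov's rule, the resulting cation is tertiary. H2O is released.
(No 1,2-shift: no single shift to an adjacent carbon would give a more stable cation.)
Step 2: A lone pair on the oxygen of H2O attacks the carbocation, forming a C–O bond and an oxonium ion (a protonated alcohol).
Step 3: Proton transfer from the O–H of the oxonium ion to H2O completes the catalytic cycle and yields the alcohol.
Total: 3 elementary steps.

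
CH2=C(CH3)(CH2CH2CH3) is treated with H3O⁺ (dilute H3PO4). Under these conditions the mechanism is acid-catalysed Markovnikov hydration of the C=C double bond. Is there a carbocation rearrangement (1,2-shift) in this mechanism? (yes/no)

The first-formed carbocation is tertiary.
No single 1,2-shift to an adjacent carbon would produce a more-substituted cation than the one already present, so no rearrangement occurs.

no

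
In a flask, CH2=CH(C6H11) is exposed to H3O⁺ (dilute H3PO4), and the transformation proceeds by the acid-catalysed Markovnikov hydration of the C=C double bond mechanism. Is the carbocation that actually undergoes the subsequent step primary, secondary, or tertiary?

Step 1: The π electrons of the C=C bond attack a proton of H3O⁺; Markovnikov addition places the new C–H on the less-substituted alkene carbon, so the positive charge ends up on the more-substituted carbon — a secondary carbocation. H2O is released.
Step 2: A 1,2-hydride shift from the adjacent cyclohexyl carbon moves the positive charge from the secondary centre to an adjacent carbon, generating a more stable tertiary carbocation.
The cation rearranges from secondary to tertiary via a 1,2-hydride shift from the adjacent cyclohexyl carbon; the tertiary cation is what reacts next.

tertiary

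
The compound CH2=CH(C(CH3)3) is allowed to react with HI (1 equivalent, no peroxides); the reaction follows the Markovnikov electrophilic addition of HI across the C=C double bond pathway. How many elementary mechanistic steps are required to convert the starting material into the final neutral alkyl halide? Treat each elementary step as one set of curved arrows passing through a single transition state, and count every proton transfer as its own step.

3

Step 1: Electrophilic addition begins with the π(C=C) electrons forming a bond to the proton of HI. Following Markovnikov's rule, the resulting cation is secondary. The H–I bond breaks heterolytically, releasing I⁻.
Step 2: A 1,2-methyl shift from the adjacent tert-butyl carbon moves the positive charge from the secondary centre to an adjacent carbon, generating a more stable tertiary carbocation.
Step 3: The I⁻ anion donates a lone pair to the carbocation, forming the new C–I σ-bond and giving the neutral alkyl halide.
Total: 3 elementary steps.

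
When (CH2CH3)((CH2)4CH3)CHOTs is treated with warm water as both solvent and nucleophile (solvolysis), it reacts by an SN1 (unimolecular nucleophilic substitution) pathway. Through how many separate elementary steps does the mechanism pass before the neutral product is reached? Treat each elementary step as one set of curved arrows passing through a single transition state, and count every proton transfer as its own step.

Step 1: Ionisation: the C–O σ-bond cleaves heterolytically; both bonding electrons depart with TsO⁻, leaving a secondary carbocation at the α-carbon.
(No 1,2-shift: no single shift to an adjacent carbon would give a more stable cation.)
Step 2: A lone pair on the oxygen of H2O attacks the carbocation, forming a new C–O σ-bond and an oxonium ion.
Step 3: Deprotonation of the oxonium oxygen by solvent water yields the neutral alcohol.
Total: 3 elementary steps.

3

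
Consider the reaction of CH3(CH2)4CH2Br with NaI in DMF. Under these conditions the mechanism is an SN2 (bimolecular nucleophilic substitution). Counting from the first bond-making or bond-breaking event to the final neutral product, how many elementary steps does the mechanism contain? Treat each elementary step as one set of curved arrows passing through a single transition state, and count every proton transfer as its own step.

1

Step 1: I⁻ attacks the back face of the α-carbon while Br⁻ departs with the C–Br bonding pair — a single concerted displacement through a pentacoordinate transition state.
Total: 1 elementary step.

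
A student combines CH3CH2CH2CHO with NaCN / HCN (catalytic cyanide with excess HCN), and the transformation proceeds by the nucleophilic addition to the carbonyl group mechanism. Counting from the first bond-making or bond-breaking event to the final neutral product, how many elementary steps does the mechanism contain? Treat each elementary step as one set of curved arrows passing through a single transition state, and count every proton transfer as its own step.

Step 1: A lone pair / filled orbital on CN⁻ attacks the electrophilic carbonyl carbon; the π(C=O) electrons shift onto oxygen, producing a tetrahedral alkoxide intermediate.
Step 2: The alkoxide is protonated in situ by undissociated HCN, yielding a cyanohydrin; the CN⁻ so formed carries on the cycle.
Total: 2 elementary steps.

2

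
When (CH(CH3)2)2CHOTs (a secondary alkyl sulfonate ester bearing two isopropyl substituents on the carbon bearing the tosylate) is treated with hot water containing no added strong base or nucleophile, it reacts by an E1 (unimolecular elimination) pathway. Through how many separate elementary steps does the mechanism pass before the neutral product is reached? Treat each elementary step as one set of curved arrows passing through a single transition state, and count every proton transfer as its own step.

Step 1: The C–O bond breaks with both electrons going to the tosylate; TsO⁻ leaves and a secondary carbocation remains.
Step 2: A 1,2-hydride shift from the adjacent isopropyl carbon moves the positive charge from the secondary centre to an adjacent carbon, generating a more stable tertiary carbocation.
Step 3: A water molecule (solvent) deprotonates a β-carbon; as the C–H bond breaks, those electrons form the new alkene π bond.
Total: 3 elementary steps.

3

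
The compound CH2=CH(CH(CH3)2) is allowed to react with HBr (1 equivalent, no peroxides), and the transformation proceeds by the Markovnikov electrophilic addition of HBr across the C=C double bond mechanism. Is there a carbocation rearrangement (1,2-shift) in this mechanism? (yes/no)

yes

The first-formed carbocation is secondary.
The adjacent isopropyl carbon already bears 2 other carbon substituents and has a hydrogen to migrate; after a 1,2-hydride shift from that carbon the positive charge sits on a tertiary centre.
Tertiary is more stable than secondary, so the shift occurs.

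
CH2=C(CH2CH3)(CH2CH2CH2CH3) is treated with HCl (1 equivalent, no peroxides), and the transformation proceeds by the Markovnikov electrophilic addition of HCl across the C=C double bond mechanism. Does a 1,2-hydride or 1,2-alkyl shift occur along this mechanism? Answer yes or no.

no

The first-formed carbocation is tertiary.
No single 1,2-shift to an adjacent carbon would produce a more-substituted cation than the one already present, so no rearrangement occurs.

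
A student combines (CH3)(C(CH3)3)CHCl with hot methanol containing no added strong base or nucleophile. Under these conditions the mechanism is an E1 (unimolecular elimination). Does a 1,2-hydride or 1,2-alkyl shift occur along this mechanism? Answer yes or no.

The first-formed carbocation is secondary.
The adjacent tert-butyl carbon has no hydrogen but bears methyl groups; migration of one methyl with its bonding pair (a 1,2-methyl shift) places the charge on a tertiary centre.
Tertiary is more stable than secondary, so the shift occurs.

yes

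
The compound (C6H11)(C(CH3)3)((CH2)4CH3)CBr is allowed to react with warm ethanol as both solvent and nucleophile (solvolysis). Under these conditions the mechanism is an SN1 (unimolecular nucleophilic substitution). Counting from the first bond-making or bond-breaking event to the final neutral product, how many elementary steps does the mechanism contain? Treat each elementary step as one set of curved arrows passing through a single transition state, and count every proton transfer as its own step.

3

Step 1: The C–Br bond breaks with both electrons going to the bromide; Br⁻ leaves and a tertiary carbocation remains.
(No 1,2-shift: no single shift to an adjacent carbon would give a more stable cation.)
Step 2: Nucleophilic capture: the oxygen of CH3CH2OH bonds to the cationic carbon, producing an oxonium-ion intermediate.
Step 3: Proton transfer from the O–H of the oxonium ion to a solvent molecule delivers the neutral ether.
Total: 3 elementary steps.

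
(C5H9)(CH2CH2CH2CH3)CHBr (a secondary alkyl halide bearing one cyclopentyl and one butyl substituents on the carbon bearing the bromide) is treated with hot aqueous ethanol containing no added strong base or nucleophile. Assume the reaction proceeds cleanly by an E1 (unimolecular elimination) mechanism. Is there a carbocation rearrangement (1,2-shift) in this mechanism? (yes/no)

yes

The first-formed carbocation is secondary.
The adjacent cyclopentyl carbon already bears 2 other carbon substituents and has a hydrogen to migrate; after a 1,2-hydride shift from that carbon the positive charge sits on a tertiary centre.
Tertiary is more stable than secondary, so the shift occurs.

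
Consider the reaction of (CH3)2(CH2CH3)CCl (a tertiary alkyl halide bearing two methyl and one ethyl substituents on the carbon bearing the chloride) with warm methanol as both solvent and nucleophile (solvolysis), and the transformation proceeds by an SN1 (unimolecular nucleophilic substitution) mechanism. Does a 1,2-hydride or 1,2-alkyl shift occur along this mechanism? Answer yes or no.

no

The first-formed carbocation is tertiary.
No single 1,2-shift to an adjacent carbon would produce a more-substituted cation than the one already present, so no rearrangement occurs.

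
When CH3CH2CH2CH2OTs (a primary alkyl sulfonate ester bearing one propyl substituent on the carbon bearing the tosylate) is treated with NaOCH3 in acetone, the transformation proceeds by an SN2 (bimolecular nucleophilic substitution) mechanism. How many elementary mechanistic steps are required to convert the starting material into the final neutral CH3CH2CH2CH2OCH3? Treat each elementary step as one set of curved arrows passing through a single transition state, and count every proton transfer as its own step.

1

Step 1: CH3O⁻ attacks the back face of the α-carbon while TsO⁻ departs with the C–O bonding pair — a single concerted displacement through a pentacoordinate transition state.
Total: 1 elementary step.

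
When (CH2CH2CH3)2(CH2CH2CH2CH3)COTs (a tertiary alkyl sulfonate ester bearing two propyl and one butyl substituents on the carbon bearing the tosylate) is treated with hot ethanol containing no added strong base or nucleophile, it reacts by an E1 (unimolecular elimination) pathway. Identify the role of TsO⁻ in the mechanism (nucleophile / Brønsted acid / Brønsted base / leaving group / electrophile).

leaving group

Step 1: Unassisted departure of TsO⁻ (taking the C–O bonding pair) generates a tertiary carbocation.
TsO⁻ departs with both electrons of the breaking σ-bond — that is the definition of a leaving group.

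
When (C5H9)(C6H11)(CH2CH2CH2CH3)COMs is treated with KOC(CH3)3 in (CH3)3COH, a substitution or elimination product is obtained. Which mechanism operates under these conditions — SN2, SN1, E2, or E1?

Conditions: a strong/bulky base with a tertiary substrate bearing a β-hydrogen.
These conditions are the textbook signature of the E2 pathway.
A strong (often hindered) base removes a β-H in concert with loss of the leaving group — bimolecular elimination.

E2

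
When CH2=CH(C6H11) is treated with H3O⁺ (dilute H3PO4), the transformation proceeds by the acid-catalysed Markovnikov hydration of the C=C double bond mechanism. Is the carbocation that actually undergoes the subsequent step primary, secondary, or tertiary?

tertiary

Step 1: Electrophilic addition begins with the π(C=C) electrons forming a bond to the proton of H3O⁺. Following Markovnikov's rule, the resulting cation is secondary. H2O is released.
Step 2: A hydride (H with its bonding pair) migrates from the adjacent cyclohexyl carbon to the cationic centre — a 1,2-hydride shift — upgrading the secondary cation to a tertiary one.
The cation rearranges from secondary to tertiary via a 1,2-hydride shift from the adjacent cyclohexyl carbon; the tertiary cation is what reacts next.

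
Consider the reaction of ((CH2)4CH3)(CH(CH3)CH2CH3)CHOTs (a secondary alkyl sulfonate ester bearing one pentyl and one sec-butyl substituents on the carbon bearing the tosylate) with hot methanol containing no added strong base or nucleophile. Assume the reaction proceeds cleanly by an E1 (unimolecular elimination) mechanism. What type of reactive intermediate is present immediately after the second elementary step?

tertiary carbocation

Step 1: Unassisted departure of TsO⁻ (taking the C–O bonding pair) generates a secondary carbocation.
Step 2: Carbocation rearrangement: a 1,2-hydride shift from the adjacent sec-butyl carbon converts the initially-formed secondary cation into the more stable tertiary cation.
After step 2 the species present is a tertiary carbocation.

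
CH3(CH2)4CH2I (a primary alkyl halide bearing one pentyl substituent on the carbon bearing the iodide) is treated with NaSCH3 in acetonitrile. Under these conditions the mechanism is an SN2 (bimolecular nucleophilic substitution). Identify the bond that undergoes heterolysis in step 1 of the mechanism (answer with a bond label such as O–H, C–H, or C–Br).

C–I

Step 1: CH3S⁻ attacks the back face of the α-carbon while I⁻ departs with the C–I bonding pair — a single concerted displacement through a pentacoordinate transition state.
The bond broken in this step is the C–I bond.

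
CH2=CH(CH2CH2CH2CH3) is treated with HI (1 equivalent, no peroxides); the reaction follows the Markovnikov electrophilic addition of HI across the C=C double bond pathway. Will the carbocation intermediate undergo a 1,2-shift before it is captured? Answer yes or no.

The first-formed carbocation is secondary.
No single 1,2-shift to an adjacent carbon would produce a more-substituted cation than the one already present, so no rearrangement occurs.

no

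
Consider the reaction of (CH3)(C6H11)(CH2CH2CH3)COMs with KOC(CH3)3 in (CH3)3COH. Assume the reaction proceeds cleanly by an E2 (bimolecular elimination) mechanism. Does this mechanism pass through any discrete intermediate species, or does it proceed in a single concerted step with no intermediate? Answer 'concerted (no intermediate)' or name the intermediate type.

concerted (no intermediate)

The strong base (CH3)3CO⁻ removes a β-hydrogen; in the same concerted event the electrons of the breaking C–H bond form the new π(C=C) bond and the C–O σ-bond breaks, expelling MsO⁻. Anti-periplanar geometry; one transition state.
All bond changes occur in one transition state; no discrete intermediate is formed.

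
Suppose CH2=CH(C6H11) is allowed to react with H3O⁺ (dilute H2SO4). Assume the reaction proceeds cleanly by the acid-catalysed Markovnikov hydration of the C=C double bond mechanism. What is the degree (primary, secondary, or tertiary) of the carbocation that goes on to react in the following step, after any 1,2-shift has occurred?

Step 1: Protonation of the alkene by H3O⁺: the π bond acts as the nucleophile and picks up H⁺, giving the more stable (Markovnikov) secondary carbocation. H2O is released.
Step 2: A hydride (H with its bonding pair) migrates from the adjacent cyclohexyl carbon to the cationic centre — a 1,2-hydride shift — upgrading the secondary cation to a tertiary one.
The cation rearranges from secondary to tertiary via a 1,2-hydride shift from the adjacent cyclohexyl carbon; the tertiary cation is what reacts next.

tertiary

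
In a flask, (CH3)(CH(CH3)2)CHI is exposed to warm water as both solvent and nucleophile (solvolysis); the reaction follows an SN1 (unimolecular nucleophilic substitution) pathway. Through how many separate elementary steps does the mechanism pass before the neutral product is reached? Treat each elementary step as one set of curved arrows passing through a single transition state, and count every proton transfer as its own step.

Step 1: Rate-determining heterolysis of the C–I bond gives I⁻ and a secondary carbocation.
Step 2: A 1,2-hydride shift from the adjacent isopropyl carbon moves the positive charge from the secondary centre to an adjacent carbon, generating a more stable tertiary carbocation.
Step 3: Nucleophilic capture: the oxygen of H2O bonds to the cationic carbon, producing an oxonium-ion intermediate.
Step 4: A second solvent molecule removes the proton on oxygen, giving the neutral alcohol product.
Total: 4 elementary steps.

4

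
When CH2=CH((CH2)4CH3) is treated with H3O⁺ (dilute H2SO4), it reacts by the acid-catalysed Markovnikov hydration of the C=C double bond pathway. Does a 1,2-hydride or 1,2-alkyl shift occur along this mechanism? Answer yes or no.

The first-formed carbocation is secondary.
No single 1,2-shift to an adjacent carbon would produce a more-substituted cation than the one already present, so no rearrangement occurs.

no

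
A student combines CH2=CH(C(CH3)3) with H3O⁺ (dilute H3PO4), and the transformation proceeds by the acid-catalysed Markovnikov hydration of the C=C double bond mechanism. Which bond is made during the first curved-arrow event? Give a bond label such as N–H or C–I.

C–H

Step 1: Protonation of the alkene by H3O⁺: the π bond acts as the nucleophile and picks up H⁺, giving the more stable (Markovnikov) secondary carbocation. H2O is released.
The bond formed in this step is the C–H bond.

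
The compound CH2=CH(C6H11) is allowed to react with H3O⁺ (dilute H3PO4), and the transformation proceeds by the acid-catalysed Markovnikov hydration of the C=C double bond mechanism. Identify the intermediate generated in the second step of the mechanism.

tertiary carbocation

Step 1: Protonation of the alkene by H3O⁺: the π bond acts as the nucleophile and picks up H⁺, giving the more stable (Markovnikov) secondary carbocation. H2O is released.
Step 2: A 1,2-hydride shift from the adjacent cyclohexyl carbon moves the positive charge from the secondary centre to an adjacent carbon, generating a more stable tertiary carbocation.
After step 2 the species present is a tertiary carbocation.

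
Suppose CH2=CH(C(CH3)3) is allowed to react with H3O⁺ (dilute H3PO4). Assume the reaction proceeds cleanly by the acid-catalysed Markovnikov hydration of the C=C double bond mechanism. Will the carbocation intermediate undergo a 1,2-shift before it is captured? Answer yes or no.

The first-formed carbocation is secondary.
The adjacent tert-butyl carbon has no hydrogen but bears methyl groups; migration of one methyl with its bonding pair (a 1,2-methyl shift) places the charge on a tertiary centre.
Tertiary is more stable than secondary, so the shift occurs.

yes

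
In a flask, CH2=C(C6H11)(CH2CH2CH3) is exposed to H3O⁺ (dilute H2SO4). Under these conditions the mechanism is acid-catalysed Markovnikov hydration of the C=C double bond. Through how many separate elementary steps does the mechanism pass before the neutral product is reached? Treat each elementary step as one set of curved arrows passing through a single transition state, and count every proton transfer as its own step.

Step 1: The π electrons of the C=C bond attack a proton of H3O⁺; Markovnikov addition places the new C–H on the less-substituted alkene carbon, so the positive charge ends up on the more-substituted carbon — a tertiary carbocation. H2O is released.
(No 1,2-shift: no single shift to an adjacent carbon would give a more stable cation.)
Step 2: Nucleophilic capture of the cation by H2O produces the protonated alcohol (an oxonium ion).
Step 3: H2O removes a proton from the oxonium oxygen, regenerating H3O⁺ and giving the neutral alcohol.
Total: 3 elementary steps.

3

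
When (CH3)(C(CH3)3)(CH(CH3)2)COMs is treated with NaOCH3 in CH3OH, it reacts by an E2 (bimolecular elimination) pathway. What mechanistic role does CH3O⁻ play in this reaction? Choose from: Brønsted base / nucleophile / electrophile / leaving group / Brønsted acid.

Brønsted base

Step 1: Concerted anti-periplanar elimination: CH3O⁻ abstracts a β-H while MsO⁻ leaves, and the C–H electrons become the new C=C π bond — all in a single transition state.
CH3O⁻ accepts a proton in a proton-transfer step — a Brønsted base.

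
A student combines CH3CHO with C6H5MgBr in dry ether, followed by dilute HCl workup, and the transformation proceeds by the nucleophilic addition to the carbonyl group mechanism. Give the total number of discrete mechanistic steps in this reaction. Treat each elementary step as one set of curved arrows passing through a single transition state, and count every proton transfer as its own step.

2

Step 1: A lone pair / filled orbital on the carbanion-like carbon of C6H5MgBr attacks the electrophilic carbonyl carbon; the π(C=O) electrons shift onto oxygen, producing a tetrahedral alkoxide intermediate.
Step 2: The alkoxide picks up a proton during dilute HCl workup to yield an alcohol.
Total: 2 elementary steps.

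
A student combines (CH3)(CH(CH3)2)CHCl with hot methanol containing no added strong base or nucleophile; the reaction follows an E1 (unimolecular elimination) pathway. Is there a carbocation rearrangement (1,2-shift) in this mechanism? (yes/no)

The first-formed carbocation is secondary.
The adjacent isopropyl carbon already bears 2 other carbon substituents and has a hydrogen to migrate; after a 1,2-hydride shift from that carbon the positive charge sits on a tertiary centre.
Tertiary is more stable than secondary, so the shift occurs.

yes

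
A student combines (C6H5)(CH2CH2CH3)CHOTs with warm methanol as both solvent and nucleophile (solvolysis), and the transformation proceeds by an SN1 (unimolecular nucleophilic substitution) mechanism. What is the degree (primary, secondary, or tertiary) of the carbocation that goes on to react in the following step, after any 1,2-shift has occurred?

secondary

Step 1: The C–O bond breaks with both electrons going to the tosylate; TsO⁻ leaves and a secondary carbocation remains.
No single 1,2-shift to an adjacent carbon would give a more-substituted cation, so no rearrangement occurs.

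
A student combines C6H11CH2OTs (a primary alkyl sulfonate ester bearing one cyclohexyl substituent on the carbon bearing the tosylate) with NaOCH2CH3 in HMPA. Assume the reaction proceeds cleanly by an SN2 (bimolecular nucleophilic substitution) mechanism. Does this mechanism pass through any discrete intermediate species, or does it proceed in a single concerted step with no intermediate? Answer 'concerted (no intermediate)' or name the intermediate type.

The ethoxide nucleophile donates a lone pair from O to the α-carbon in a backside attack; simultaneously the C–O σ-bond breaks and both of its electrons leave with TsO⁻. One concerted step with inversion of configuration.
All bond changes occur in one transition state; no discrete intermediate is formed.

concerted (no intermediate)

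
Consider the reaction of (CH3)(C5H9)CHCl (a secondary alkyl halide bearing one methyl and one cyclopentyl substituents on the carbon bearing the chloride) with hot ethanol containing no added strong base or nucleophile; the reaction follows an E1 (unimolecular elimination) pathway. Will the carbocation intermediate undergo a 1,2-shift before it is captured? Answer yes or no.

The first-formed carbocation is secondary.
The adjacent cyclopentyl carbon already bears 2 other carbon substituents and has a hydrogen to migrate; after a 1,2-hydride shift from that carbon the positive charge sits on a tertiary centre.
Tertiary is more stable than secondary, so the shift occurs.

yes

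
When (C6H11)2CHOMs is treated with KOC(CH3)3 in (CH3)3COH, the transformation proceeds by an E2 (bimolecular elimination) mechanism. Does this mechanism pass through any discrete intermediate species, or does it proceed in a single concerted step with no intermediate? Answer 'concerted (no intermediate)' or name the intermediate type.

In one step, (CH3)3CO⁻ pulls off a β-proton, the C–O bond cleaves, and a C=C double bond forms between the α- and β-carbons (E2, anti elimination).
All bond changes occur in one transition state; no discrete intermediate is formed.

concerted (no intermediate)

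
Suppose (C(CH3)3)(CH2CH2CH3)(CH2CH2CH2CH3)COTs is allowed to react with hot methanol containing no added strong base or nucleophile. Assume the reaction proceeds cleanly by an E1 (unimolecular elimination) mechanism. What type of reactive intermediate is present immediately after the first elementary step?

tertiary carbocation

Step 1: Unassisted departure of TsO⁻ (taking the C–O bonding pair) generates a tertiary carbocation.
After step 1 the species present is a tertiary carbocation.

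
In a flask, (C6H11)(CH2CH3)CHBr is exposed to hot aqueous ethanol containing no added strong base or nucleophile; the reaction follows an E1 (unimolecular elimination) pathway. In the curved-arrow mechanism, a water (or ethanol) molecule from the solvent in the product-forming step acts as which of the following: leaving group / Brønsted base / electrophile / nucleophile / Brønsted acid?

Brønsted base

Step 3: A water (or ethanol) molecule (solvent) deprotonates a β-carbon; as the C–H bond breaks, those electrons form the new alkene π bond.
A water (or ethanol) molecule from the solvent in the product-forming step accepts a proton in a proton-transfer step — a Brønsted base.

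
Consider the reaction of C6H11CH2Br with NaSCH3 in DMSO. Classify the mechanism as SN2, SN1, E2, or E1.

Conditions: a primary substrate with a strong nucleophile in the polar aprotic solvent DMSO.
These conditions are the textbook signature of the SN2 pathway.
An unhindered substrate with a strong nucleophile in a polar aprotic solvent favours one-step backside displacement.

SN2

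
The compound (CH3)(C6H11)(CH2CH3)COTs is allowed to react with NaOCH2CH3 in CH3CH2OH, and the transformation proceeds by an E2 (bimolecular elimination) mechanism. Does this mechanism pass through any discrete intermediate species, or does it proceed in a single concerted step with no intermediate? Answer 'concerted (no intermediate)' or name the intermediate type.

The strong base CH3CH2O⁻ removes a β-hydrogen; in the same concerted event the electrons of the breaking C–H bond form the new π(C=C) bond and the C–O σ-bond breaks, expelling TsO⁻. Anti-periplanar geometry; one transition state.
All bond changes occur in one transition state; no discrete intermediate is formed.

concerted (no intermediate)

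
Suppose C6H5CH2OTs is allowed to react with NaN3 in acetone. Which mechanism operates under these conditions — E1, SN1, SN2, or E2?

SN2

Conditions: a primary substrate with a strong nucleophile in the polar aprotic solvent acetone.
These conditions are the textbook signature of the SN2 pathway.
An unhindered substrate with a strong nucleophile in a polar aprotic solvent favours one-step backside displacement.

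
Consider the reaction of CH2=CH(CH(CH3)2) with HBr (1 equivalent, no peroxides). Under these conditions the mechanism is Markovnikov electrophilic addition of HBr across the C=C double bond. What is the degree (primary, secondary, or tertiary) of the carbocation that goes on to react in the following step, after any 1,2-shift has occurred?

tertiary

Step 1: Electrophilic addition begins with the π(C=C) electrons forming a bond to the proton of HBr. Following Markovnikov's rule, the resulting cation is secondary. The H–Br bond breaks heterolytically, releasing Br⁻.
Step 2: A hydride (H with its bonding pair) migrates from the adjacent isopropyl carbon to the cationic centre — a 1,2-hydride shift — upgrading the secondary cation to a tertiary one.
The cation rearranges from secondary to tertiary via a 1,2-hydride shift from the adjacent isopropyl carbon; the tertiary cation is what reacts next.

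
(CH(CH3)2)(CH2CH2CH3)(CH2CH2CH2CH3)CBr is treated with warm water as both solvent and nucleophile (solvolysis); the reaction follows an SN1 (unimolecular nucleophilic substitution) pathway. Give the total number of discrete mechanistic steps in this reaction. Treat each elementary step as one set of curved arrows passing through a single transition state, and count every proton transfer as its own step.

Step 1: Rate-determining heterolysis of the C–Br bond gives Br⁻ and a tertiary carbocation.
(No 1,2-shift: no single shift to an adjacent carbon would give a more stable cation.)
Step 2: H2O donates an oxygen lone pair into the empty p orbital of the cation, giving a protonated alcohol (an oxonium ion).
Step 3: Deprotonation of the oxonium oxygen by solvent water yields the neutral alcohol.
Total: 3 elementary steps.

3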